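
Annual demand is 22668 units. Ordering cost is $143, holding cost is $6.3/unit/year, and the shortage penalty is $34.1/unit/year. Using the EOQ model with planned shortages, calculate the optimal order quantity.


Formula: EOQ* = sqrt(2DS/H) * sqrt((H+P)/P)
Base EOQ = sqrt(2*22668*143/6.3) = 1014.42 units
Correction = sqrt((6.3+34.1)/34.1) = 1.08846
EOQ* = 1014.42 * 1.08846 = 1104.2 units

1104.2 units


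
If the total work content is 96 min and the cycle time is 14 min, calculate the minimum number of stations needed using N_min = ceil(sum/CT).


Formula: N_min = ceil(Sum of Task Times / Cycle Time)
N_min = ceil(96 min / 14 min) = ceil(6.8571)
N_min = 7 stations

7


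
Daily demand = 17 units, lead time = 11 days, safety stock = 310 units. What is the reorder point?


Formula: ROP = (Daily Demand * Lead Time) + Safety Stock
Demand during lead time = 17 * 11 = 187 units
ROP = 187 + 310 = 497 units

497 units


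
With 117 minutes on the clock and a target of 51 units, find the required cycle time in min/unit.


Formula: CT = Available Time / Number of Units
CT = 117 min / 51 units
CT = 2.29 min/unit

2.29 min/unit


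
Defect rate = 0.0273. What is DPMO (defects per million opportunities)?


DPMO = defect_rate * 1000000 = 0.0273 * 1000000

27300


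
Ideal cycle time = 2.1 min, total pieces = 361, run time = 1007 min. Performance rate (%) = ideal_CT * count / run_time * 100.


Formula: Performance = (Ideal CT * Total Count) / Run Time * 100
Ideal output time = 2.1 * 361 = 758.1 min
Performance = 758.1 / 1007 * 100 = 75.3%

75.3%


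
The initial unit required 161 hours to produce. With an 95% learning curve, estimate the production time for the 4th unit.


Formula: T_n = T_1 * (learning_rate)^(log2(n)) where learning_rate = rate/100
Doublings = log2(4) = 2
T_n = 161 * 0.95^2
T_n = 161 * 0.9025 = 145.3 hours

145.3 hours


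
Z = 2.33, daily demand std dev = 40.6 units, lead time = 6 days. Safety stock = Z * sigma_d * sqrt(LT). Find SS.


Formula: SS = z * sigma_d * sqrt(LT)
sqrt(LT) = sqrt(6) = 2.4495
SS = 2.33 * 40.6 * 2.4495
SS = 231.7 units

231.7 units


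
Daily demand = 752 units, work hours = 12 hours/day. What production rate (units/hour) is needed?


Formula: Production Rate = Daily Demand / Available Hours
Rate = 752 units/day / 12 hours/day
Rate = 62.7 units/hour

62.7 units/hour


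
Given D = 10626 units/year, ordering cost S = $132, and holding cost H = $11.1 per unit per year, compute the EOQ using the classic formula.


Formula: EOQ = sqrt(2 * D * S / H)
Numerator: 2 * 10626 * 132 = 2805264
2DS/H = 2805264 / 11.1 = 252726.5
EOQ = sqrt(252726.5) = 502.7 units

502.7 units


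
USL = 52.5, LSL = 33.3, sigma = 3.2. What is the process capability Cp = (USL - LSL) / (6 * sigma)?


Cp = (52.5 - 33.3) / (6 * 3.2)

1.0


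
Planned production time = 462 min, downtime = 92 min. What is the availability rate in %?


Formula: Availability = (Planned Time - Downtime) / Planned Time * 100
Uptime = 462 - 92 = 370 min
Availability = 370 / 462 * 100 = 80.1%

80.1%


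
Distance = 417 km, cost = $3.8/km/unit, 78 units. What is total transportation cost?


TC = dist * cost * units = 417 * 3.8 * 78 = $123598.80

$123598.80


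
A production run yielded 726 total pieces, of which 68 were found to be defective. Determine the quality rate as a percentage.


Formula: Quality Rate = Good Pieces / Total Pieces * 100
Good pieces = 726 - 68 = 658
QR = 658 / 726 * 100 = 90.6%

90.6%


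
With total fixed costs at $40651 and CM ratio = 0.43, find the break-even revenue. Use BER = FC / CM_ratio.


Formula: BER = Fixed Costs / Contribution Margin Ratio
BER = $40651 / 0.43
BER = $94537.21 (to the nearest cent)

$94537.21


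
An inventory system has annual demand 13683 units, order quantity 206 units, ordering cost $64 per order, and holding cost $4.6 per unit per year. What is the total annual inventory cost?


TC = 13683/206 * 64 + 206/2 * 4.6

$4724.83


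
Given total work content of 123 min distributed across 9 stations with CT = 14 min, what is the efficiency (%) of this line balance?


Formula: Efficiency = Sum of Task Times / (N_stations * CT) * 100
Total station capacity = 9 stations * 14 min = 126 min
Efficiency = 123 / 126 * 100 = 97.6%

97.6%


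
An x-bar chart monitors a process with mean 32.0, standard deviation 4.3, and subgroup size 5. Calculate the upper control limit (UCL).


UCL = 32.0 + 3 * 4.3 / sqrt(5)

37.77


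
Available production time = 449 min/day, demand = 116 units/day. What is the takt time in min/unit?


Formula: Takt Time = Available Production Time / Customer Demand
Takt = 449 min/day / 116 units/day
Takt = 3.87 min/unit

3.87 min/unit


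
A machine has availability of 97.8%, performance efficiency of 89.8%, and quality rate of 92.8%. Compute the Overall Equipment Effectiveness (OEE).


Formula: OEE = Availability * Performance * Quality / 10000
A * P = 97.8% * 89.8% / 100 = 87.82%
OEE = 87.82% * 92.8% / 100 = 81.5%

81.5%


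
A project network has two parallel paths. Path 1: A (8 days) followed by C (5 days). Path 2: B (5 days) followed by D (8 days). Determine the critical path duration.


Path 1 = 8 + 5 = 13 days
Path 2 = 5 + 8 = 13 days
Duration = max(13, 13) = 13 days

13 days


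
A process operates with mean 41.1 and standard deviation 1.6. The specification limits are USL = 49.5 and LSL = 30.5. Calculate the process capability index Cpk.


Cpu = (49.5 - 41.1) / (3 * 1.6) = 1.75
Cpl = (41.1 - 30.5) / (3 * 1.6) = 2.21
Cpk = min(1.75, 2.21) = 1.75

1.75


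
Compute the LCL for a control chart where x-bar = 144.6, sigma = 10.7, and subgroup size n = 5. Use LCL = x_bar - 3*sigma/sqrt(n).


LCL = 144.6 - 3 * 10.7 / sqrt(5)

130.24


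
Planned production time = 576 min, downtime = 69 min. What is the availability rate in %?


Formula: Availability = (Planned Time - Downtime) / Planned Time * 100
Uptime = 576 - 69 = 507 min
Availability = 507 / 576 * 100 = 88.0%

88.0%


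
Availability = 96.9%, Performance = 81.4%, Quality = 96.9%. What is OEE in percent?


Formula: OEE = Availability * Performance * Quality / 10000
A * P = 96.9% * 81.4% / 100 = 78.88%
OEE = 78.88% * 96.9% / 100 = 76.4%

76.4%


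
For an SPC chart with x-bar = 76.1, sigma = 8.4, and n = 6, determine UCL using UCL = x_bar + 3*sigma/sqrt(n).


UCL = 76.1 + 3 * 8.4 / sqrt(6)

86.39


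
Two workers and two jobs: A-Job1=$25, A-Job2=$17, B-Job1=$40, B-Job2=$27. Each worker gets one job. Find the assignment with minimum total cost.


Option 1: A->1 + B->2 = $25 + $27 = $52
Option 2: A->2 + B->1 = $17 + $40 = $57
Min cost = min($52, $57) = $52

$52


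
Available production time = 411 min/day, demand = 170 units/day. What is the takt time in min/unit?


Formula: Takt Time = Available Production Time / Customer Demand
Takt = 411 min/day / 170 units/day
Takt = 2.42 min/unit

2.42 min/unit


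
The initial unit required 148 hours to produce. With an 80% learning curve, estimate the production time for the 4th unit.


Formula: T_n = T_1 * (learning_rate)^(log2(n)) where learning_rate = rate/100
Doublings = log2(4) = 2
T_n = 148 * 0.8^2
T_n = 148 * 0.64 = 94.7 hours

94.7 hours


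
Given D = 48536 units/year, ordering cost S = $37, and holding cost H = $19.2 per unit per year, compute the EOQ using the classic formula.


Formula: EOQ = sqrt(2 * D * S / H)
Numerator: 2 * 48536 * 37 = 3591664
2DS/H = 3591664 / 19.2 = 187065.8
EOQ = sqrt(187065.8) = 432.5 units

432.5 units


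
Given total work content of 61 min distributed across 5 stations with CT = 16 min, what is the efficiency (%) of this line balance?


Formula: Efficiency = Sum of Task Times / (N_stations * CT) * 100
Total station capacity = 5 stations * 16 min = 80 min
Efficiency = 61 / 80 * 100 = 76.3%

76.3%


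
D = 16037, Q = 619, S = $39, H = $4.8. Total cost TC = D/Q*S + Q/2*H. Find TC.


TC = 16037/619 * 39 + 619/2 * 4.8

$2496.01


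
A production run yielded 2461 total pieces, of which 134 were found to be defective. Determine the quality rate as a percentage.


Formula: Quality Rate = Good Pieces / Total Pieces * 100
Good pieces = 2461 - 134 = 2327
QR = 2327 / 2461 * 100 = 94.6%

94.6%


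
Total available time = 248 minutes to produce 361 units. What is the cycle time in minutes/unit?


Formula: CT = Available Time / Number of Units
CT = 248 min / 361 units
CT = 0.69 min/unit

0.69 min/unit


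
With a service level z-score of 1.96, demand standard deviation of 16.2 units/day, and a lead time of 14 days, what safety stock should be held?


Formula: SS = z * sigma_d * sqrt(LT)
sqrt(LT) = sqrt(14) = 3.7417
SS = 1.96 * 16.2 * 3.7417
SS = 118.8 units

118.8 units


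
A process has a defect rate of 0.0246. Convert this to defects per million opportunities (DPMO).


DPMO = defect_rate * 1000000 = 0.0246 * 1000000

24600


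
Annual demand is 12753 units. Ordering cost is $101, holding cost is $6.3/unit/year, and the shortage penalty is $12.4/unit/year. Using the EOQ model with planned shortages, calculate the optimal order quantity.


Formula: EOQ* = sqrt(2DS/H) * sqrt((H+P)/P)
Base EOQ = sqrt(2*12753*101/6.3) = 639.46 units
Correction = sqrt((6.3+12.4)/12.4) = 1.22803
EOQ* = 639.46 * 1.22803 = 785.3 units

785.3 units


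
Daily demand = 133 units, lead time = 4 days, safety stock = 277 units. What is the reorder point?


Formula: ROP = (Daily Demand * Lead Time) + Safety Stock
Demand during lead time = 133 * 4 = 532 units
ROP = 532 + 277 = 809 units

809 units


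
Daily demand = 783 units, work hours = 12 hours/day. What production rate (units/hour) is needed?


Formula: Production Rate = Daily Demand / Available Hours
Rate = 783 units/day / 12 hours/day
Rate = 65.3 units/hour

65.3 units/hour


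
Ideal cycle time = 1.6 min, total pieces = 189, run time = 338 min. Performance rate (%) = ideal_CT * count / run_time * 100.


Formula: Performance = (Ideal CT * Total Count) / Run Time * 100
Ideal output time = 1.6 * 189 = 302.4 min
Performance = 302.4 / 338 * 100 = 89.5%

89.5%


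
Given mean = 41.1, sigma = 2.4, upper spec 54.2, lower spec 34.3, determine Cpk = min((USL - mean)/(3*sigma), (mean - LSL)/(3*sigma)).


Cpu = (54.2 - 41.1) / (3 * 2.4) = 1.82
Cpl = (41.1 - 34.3) / (3 * 2.4) = 0.94
Cpk = min(1.82, 0.94) = 0.94

0.94


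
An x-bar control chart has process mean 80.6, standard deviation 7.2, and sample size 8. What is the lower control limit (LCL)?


LCL = 80.6 - 3 * 7.2 / sqrt(8)

72.96


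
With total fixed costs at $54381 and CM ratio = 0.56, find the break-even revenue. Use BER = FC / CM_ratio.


Formula: BER = Fixed Costs / Contribution Margin Ratio
BER = $54381 / 0.56
BER = $97108.93 (to the nearest cent)

$97108.93


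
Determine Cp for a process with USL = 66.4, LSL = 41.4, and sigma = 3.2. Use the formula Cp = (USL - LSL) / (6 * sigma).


Cp = (66.4 - 41.4) / (6 * 3.2)

1.3


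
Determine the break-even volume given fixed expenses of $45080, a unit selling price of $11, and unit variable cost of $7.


Formula: BEQ = Fixed Costs / (Price - Variable Cost)
Contribution margin = $11 - $7 = $4/unit
BEQ = ceil($45080 / $4/unit) = ceil(11270.0) = 11270 units

11270 units


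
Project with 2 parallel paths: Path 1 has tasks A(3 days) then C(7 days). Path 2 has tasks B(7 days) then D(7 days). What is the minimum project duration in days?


Path 1 = 3 + 7 = 10 days
Path 2 = 7 + 7 = 14 days
Duration = max(10, 14) = 14 days

14 days


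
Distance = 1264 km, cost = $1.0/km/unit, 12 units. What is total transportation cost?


TC = dist * cost * units = 1264 * 1.0 * 12 = $15168.00

$15168.00


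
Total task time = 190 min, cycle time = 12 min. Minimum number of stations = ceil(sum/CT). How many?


Formula: N_min = ceil(Sum of Task Times / Cycle Time)
N_min = ceil(190 min / 12 min) = ceil(15.8333)
N_min = 16 stations

16


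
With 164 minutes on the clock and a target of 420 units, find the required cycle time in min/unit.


Formula: CT = Available Time / Number of Units
CT = 164 min / 420 units
CT = 0.39 min/unit

0.39 min/unit


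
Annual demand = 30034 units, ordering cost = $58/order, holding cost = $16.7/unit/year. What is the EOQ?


Formula: EOQ = sqrt(2 * D * S / H)
Numerator: 2 * 30034 * 58 = 3483944
2DS/H = 3483944 / 16.7 = 208619.4
EOQ = sqrt(208619.4) = 456.7 units

456.7 units


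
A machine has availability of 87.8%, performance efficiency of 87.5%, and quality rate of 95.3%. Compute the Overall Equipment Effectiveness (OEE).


Formula: OEE = Availability * Performance * Quality / 10000
A * P = 87.8% * 87.5% / 100 = 76.83%
OEE = 76.83% * 95.3% / 100 = 73.2%

73.2%


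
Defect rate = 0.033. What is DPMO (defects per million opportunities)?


DPMO = defect_rate * 1000000 = 0.033 * 1000000

33000


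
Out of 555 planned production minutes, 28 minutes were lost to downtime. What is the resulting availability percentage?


Formula: Availability = (Planned Time - Downtime) / Planned Time * 100
Uptime = 555 - 28 = 527 min
Availability = 527 / 555 * 100 = 95.0%

95.0%


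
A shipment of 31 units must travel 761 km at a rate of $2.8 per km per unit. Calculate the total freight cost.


TC = dist * cost * units = 761 * 2.8 * 31 = $66054.80

$66054.80


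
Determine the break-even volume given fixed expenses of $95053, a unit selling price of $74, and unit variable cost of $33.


Formula: BEQ = Fixed Costs / (Price - Variable Cost)
Contribution margin = $74 - $33 = $41/unit
BEQ = ceil($95053 / $41/unit) = ceil(2318.37) = 2319 units

2319 units


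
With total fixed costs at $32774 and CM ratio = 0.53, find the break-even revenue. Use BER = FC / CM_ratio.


Formula: BER = Fixed Costs / Contribution Margin Ratio
BER = $32774 / 0.53
BER = $61837.74 (to the nearest cent)

$61837.74


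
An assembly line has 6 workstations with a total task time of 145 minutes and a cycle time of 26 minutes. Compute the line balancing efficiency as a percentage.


Formula: Efficiency = Sum of Task Times / (N_stations * CT) * 100
Total station capacity = 6 stations * 26 min = 156 min
Efficiency = 145 / 156 * 100 = 92.9%

92.9%


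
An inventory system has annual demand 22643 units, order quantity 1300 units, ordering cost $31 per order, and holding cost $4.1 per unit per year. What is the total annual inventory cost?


TC = 22643/1300 * 31 + 1300/2 * 4.1

$3204.95


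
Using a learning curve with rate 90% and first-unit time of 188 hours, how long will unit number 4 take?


Formula: T_n = T_1 * (learning_rate)^(log2(n)) where learning_rate = rate/100
Doublings = log2(4) = 2
T_n = 188 * 0.9^2
T_n = 188 * 0.81 = 152.3 hours

152.3 hours


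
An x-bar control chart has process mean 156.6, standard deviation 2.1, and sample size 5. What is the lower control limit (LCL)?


LCL = 156.6 - 3 * 2.1 / sqrt(5)

153.78


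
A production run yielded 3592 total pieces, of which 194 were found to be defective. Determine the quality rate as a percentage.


Formula: Quality Rate = Good Pieces / Total Pieces * 100
Good pieces = 3592 - 194 = 3398
QR = 3398 / 3592 * 100 = 94.6%

94.6%


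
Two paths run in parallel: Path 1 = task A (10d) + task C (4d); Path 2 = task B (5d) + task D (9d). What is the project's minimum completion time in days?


Path 1 = 10 + 4 = 14 days
Path 2 = 5 + 9 = 14 days
Duration = max(14, 14) = 14 days

14 days


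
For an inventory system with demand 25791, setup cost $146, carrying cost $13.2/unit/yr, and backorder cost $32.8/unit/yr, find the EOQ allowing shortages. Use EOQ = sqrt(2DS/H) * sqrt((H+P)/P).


Formula: EOQ* = sqrt(2DS/H) * sqrt((H+P)/P)
Base EOQ = sqrt(2*25791*146/13.2) = 755.33 units
Correction = sqrt((13.2+32.8)/32.8) = 1.18425
EOQ* = 755.33 * 1.18425 = 894.5 units

894.5 units


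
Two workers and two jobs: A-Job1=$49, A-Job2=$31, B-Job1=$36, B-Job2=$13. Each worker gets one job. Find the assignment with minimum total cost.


Option 1: A->1 + B->2 = $49 + $13 = $62
Option 2: A->2 + B->1 = $31 + $36 = $67
Min cost = min($62, $67) = $62

$62


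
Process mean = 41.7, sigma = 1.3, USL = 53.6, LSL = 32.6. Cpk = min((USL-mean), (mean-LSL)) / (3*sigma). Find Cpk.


Cpu = (53.6 - 41.7) / (3 * 1.3) = 3.05
Cpl = (41.7 - 32.6) / (3 * 1.3) = 2.33
Cpk = min(3.05, 2.33) = 2.33

2.33


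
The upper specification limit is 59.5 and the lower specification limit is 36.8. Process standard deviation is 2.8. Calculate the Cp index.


Cp = (59.5 - 36.8) / (6 * 2.8)

1.35


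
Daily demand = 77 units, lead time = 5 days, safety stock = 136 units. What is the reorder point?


Formula: ROP = (Daily Demand * Lead Time) + Safety Stock
Demand during lead time = 77 * 5 = 385 units
ROP = 385 + 136 = 521 units

521 units


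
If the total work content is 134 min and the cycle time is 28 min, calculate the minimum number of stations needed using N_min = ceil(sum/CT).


Formula: N_min = ceil(Sum of Task Times / Cycle Time)
N_min = ceil(134 min / 28 min) = ceil(4.7857)
N_min = 5 stations

5


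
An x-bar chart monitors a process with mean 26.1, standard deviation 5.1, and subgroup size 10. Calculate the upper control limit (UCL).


UCL = 26.1 + 3 * 5.1 / sqrt(10)

30.94


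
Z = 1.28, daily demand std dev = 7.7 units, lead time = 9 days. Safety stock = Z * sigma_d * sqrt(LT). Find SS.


Formula: SS = z * sigma_d * sqrt(LT)
sqrt(LT) = sqrt(9) = 3.0
SS = 1.28 * 7.7 * 3.0
SS = 29.6 units

29.6 units


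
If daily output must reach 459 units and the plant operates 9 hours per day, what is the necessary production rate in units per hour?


Formula: Production Rate = Daily Demand / Available Hours
Rate = 459 units/day / 9 hours/day
Rate = 51.0 units/hour

51.0 units/hour


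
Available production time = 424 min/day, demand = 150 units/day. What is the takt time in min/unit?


Formula: Takt Time = Available Production Time / Customer Demand
Takt = 424 min/day / 150 units/day
Takt = 2.83 min/unit

2.83 min/unit


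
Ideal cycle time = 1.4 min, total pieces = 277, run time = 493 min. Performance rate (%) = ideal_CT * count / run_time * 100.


Formula: Performance = (Ideal CT * Total Count) / Run Time * 100
Ideal output time = 1.4 * 277 = 387.8 min
Performance = 387.8 / 493 * 100 = 78.7%

78.7%


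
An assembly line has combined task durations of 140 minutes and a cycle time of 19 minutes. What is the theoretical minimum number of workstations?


Formula: N_min = ceil(Sum of Task Times / Cycle Time)
N_min = ceil(140 min / 19 min) = ceil(7.3684)
N_min = 8 stations

8


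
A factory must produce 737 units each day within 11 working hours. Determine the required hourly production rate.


Formula: Production Rate = Daily Demand / Available Hours
Rate = 737 units/day / 11 hours/day
Rate = 67.0 units/hour

67.0 units/hour


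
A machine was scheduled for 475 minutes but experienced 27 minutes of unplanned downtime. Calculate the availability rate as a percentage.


Formula: Availability = (Planned Time - Downtime) / Planned Time * 100
Uptime = 475 - 27 = 448 min
Availability = 448 / 475 * 100 = 94.3%

94.3%


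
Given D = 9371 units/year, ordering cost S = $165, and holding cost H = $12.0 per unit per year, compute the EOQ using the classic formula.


Formula: EOQ = sqrt(2 * D * S / H)
Numerator: 2 * 9371 * 165 = 3092430
2DS/H = 3092430 / 12.0 = 257702.5
EOQ = sqrt(257702.5) = 507.6 units

507.6 units


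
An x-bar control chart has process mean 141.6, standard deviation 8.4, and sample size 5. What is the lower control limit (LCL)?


LCL = 141.6 - 3 * 8.4 / sqrt(5)

130.33


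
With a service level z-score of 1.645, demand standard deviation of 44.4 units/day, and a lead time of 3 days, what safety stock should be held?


Formula: SS = z * sigma_d * sqrt(LT)
sqrt(LT) = sqrt(3) = 1.7321
SS = 1.645 * 44.4 * 1.7321
SS = 126.5 units

126.5 units


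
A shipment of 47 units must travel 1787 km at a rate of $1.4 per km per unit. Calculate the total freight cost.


TC = dist * cost * units = 1787 * 1.4 * 47 = $117584.60

$117584.60


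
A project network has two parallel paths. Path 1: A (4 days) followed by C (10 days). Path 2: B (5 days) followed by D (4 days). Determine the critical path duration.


Path 1 = 4 + 10 = 14 days
Path 2 = 5 + 4 = 9 days
Duration = max(14, 9) = 14 days

14 days


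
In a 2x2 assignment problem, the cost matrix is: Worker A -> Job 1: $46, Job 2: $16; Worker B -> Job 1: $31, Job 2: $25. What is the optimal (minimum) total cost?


Option 1: A->1 + B->2 = $46 + $25 = $71
Option 2: A->2 + B->1 = $16 + $31 = $47
Min cost = min($71, $47) = $47

$47


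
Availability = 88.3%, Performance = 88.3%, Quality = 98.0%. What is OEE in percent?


Formula: OEE = Availability * Performance * Quality / 10000
A * P = 88.3% * 88.3% / 100 = 77.97%
OEE = 77.97% * 98.0% / 100 = 76.4%

76.4%


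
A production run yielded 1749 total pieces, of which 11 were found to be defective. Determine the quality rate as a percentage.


Formula: Quality Rate = Good Pieces / Total Pieces * 100
Good pieces = 1749 - 11 = 1738
QR = 1738 / 1749 * 100 = 99.4%

99.4%


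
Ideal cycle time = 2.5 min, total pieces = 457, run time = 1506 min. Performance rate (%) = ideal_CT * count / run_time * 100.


Formula: Performance = (Ideal CT * Total Count) / Run Time * 100
Ideal output time = 2.5 * 457 = 1142.5 min
Performance = 1142.5 / 1506 * 100 = 75.9%

75.9%


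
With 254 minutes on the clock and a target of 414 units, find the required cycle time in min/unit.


Formula: CT = Available Time / Number of Units
CT = 254 min / 414 units
CT = 0.61 min/unit

0.61 min/unit


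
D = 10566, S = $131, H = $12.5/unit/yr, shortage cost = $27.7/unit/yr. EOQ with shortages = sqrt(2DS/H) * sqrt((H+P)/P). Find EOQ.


Formula: EOQ* = sqrt(2DS/H) * sqrt((H+P)/P)
Base EOQ = sqrt(2*10566*131/12.5) = 470.6 units
Correction = sqrt((12.5+27.7)/27.7) = 1.20468
EOQ* = 470.6 * 1.20468 = 566.9 units

566.9 units


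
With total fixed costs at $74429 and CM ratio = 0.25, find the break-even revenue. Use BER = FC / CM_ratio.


Formula: BER = Fixed Costs / Contribution Margin Ratio
BER = $74429 / 0.25
BER = $297716.00 (to the nearest cent)

$297716.00


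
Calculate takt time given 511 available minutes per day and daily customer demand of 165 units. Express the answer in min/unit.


Formula: Takt Time = Available Production Time / Customer Demand
Takt = 511 min/day / 165 units/day
Takt = 3.1 min/unit

3.1 min/unit


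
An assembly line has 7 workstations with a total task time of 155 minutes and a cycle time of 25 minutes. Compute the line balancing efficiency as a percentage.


Formula: Efficiency = Sum of Task Times / (N_stations * CT) * 100
Total station capacity = 7 stations * 25 min = 175 min
Efficiency = 155 / 175 * 100 = 88.6%

88.6%


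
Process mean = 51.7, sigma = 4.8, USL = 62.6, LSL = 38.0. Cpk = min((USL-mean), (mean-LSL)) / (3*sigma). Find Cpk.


Cpu = (62.6 - 51.7) / (3 * 4.8) = 0.76
Cpl = (51.7 - 38.0) / (3 * 4.8) = 0.95
Cpk = min(0.76, 0.95) = 0.76

0.76


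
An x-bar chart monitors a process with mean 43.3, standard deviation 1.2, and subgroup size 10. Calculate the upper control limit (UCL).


UCL = 43.3 + 3 * 1.2 / sqrt(10)

44.44


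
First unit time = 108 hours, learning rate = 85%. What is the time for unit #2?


Formula: T_n = T_1 * (learning_rate)^(log2(n)) where learning_rate = rate/100
Doublings = log2(2) = 1
T_n = 108 * 0.85^1
T_n = 108 * 0.85 = 91.8 hours

91.8 hours


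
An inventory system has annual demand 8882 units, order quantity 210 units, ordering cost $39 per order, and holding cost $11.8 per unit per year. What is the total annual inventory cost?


TC = 8882/210 * 39 + 210/2 * 11.8

$2888.51


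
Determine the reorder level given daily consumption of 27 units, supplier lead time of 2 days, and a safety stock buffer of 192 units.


Formula: ROP = (Daily Demand * Lead Time) + Safety Stock
Demand during lead time = 27 * 2 = 54 units
ROP = 54 + 192 = 246 units

246 units


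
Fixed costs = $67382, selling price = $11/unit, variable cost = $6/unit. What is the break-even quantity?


Formula: BEQ = Fixed Costs / (Price - Variable Cost)
Contribution margin = $11 - $6 = $5/unit
BEQ = ceil($67382 / $5/unit) = ceil(13476.4) = 13477 units

13477 units


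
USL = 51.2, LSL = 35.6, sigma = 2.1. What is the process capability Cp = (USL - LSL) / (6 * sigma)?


Cp = (51.2 - 35.6) / (6 * 2.1)

1.24


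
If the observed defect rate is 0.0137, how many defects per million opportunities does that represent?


DPMO = defect_rate * 1000000 = 0.0137 * 1000000

13700


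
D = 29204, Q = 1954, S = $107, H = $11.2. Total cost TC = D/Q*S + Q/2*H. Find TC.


TC = 29204/1954 * 107 + 1954/2 * 11.2

$12541.60


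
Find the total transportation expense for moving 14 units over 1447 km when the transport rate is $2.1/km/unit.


TC = dist * cost * units = 1447 * 2.1 * 14 = $42541.80

$42541.80


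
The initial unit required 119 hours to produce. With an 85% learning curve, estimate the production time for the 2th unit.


Formula: T_n = T_1 * (learning_rate)^(log2(n)) where learning_rate = rate/100
Doublings = log2(2) = 1
T_n = 119 * 0.85^1
T_n = 119 * 0.85 = 101.2 hours

101.2 hours


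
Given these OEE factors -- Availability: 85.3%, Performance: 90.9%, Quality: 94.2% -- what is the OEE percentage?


Formula: OEE = Availability * Performance * Quality / 10000
A * P = 85.3% * 90.9% / 100 = 77.54%
OEE = 77.54% * 94.2% / 100 = 73.0%

73.0%


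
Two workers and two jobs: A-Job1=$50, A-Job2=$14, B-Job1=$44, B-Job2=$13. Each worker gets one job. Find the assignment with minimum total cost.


Option 1: A->1 + B->2 = $50 + $13 = $63
Option 2: A->2 + B->1 = $14 + $44 = $58
Min cost = min($63, $58) = $58

$58


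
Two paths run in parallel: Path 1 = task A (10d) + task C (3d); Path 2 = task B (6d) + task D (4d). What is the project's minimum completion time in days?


Path 1 = 10 + 3 = 13 days
Path 2 = 6 + 4 = 10 days
Duration = max(13, 10) = 13 days

13 days


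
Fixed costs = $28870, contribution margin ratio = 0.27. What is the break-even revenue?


Formula: BER = Fixed Costs / Contribution Margin Ratio
BER = $28870 / 0.27
BER = $106925.93 (to the nearest cent)

$106925.93


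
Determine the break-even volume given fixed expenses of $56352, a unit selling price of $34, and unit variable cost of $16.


Formula: BEQ = Fixed Costs / (Price - Variable Cost)
Contribution margin = $34 - $16 = $18/unit
BEQ = ceil($56352 / $18/unit) = ceil(3130.67) = 3131 units

3131 units


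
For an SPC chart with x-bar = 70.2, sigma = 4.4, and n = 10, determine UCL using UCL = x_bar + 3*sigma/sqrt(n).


UCL = 70.2 + 3 * 4.4 / sqrt(10)

74.37


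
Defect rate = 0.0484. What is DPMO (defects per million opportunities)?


DPMO = defect_rate * 1000000 = 0.0484 * 1000000

48400


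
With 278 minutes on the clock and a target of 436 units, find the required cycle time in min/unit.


Formula: CT = Available Time / Number of Units
CT = 278 min / 436 units
CT = 0.64 min/unit

0.64 min/unit


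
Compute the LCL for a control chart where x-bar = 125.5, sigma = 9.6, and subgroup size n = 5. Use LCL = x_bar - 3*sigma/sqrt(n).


LCL = 125.5 - 3 * 9.6 / sqrt(5)

112.62


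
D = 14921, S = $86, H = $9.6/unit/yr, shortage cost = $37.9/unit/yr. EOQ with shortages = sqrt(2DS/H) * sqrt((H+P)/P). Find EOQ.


Formula: EOQ* = sqrt(2DS/H) * sqrt((H+P)/P)
Base EOQ = sqrt(2*14921*86/9.6) = 517.04 units
Correction = sqrt((9.6+37.9)/37.9) = 1.11951
EOQ* = 517.04 * 1.11951 = 578.8 units

578.8 units


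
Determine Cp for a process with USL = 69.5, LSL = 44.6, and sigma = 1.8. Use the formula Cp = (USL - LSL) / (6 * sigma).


Cp = (69.5 - 44.6) / (6 * 1.8)

2.31


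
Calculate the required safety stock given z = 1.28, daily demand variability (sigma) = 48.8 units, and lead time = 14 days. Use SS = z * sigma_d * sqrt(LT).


Formula: SS = z * sigma_d * sqrt(LT)
sqrt(LT) = sqrt(14) = 3.7417
SS = 1.28 * 48.8 * 3.7417
SS = 233.7 units

233.7 units


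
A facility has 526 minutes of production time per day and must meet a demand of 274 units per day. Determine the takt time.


Formula: Takt Time = Available Production Time / Customer Demand
Takt = 526 min/day / 274 units/day
Takt = 1.92 min/unit

1.92 min/unit


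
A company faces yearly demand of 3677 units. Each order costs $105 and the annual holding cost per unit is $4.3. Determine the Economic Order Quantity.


Formula: EOQ = sqrt(2 * D * S / H)
Numerator: 2 * 3677 * 105 = 772170
2DS/H = 772170 / 4.3 = 179574.4
EOQ = sqrt(179574.4) = 423.8 units

423.8 units


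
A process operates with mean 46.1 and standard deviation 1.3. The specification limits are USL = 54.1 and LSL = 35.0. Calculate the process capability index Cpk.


Cpu = (54.1 - 46.1) / (3 * 1.3) = 2.05
Cpl = (46.1 - 35.0) / (3 * 1.3) = 2.85
Cpk = min(2.05, 2.85) = 2.05

2.05


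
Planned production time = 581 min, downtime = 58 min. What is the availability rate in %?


Formula: Availability = (Planned Time - Downtime) / Planned Time * 100
Uptime = 581 - 58 = 523 min
Availability = 523 / 581 * 100 = 90.0%

90.0%


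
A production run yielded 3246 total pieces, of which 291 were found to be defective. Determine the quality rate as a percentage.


Formula: Quality Rate = Good Pieces / Total Pieces * 100
Good pieces = 3246 - 291 = 2955
QR = 2955 / 3246 * 100 = 91.0%

91.0%


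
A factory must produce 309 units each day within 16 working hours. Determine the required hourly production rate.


Formula: Production Rate = Daily Demand / Available Hours
Rate = 309 units/day / 16 hours/day
Rate = 19.3 units/hour

19.3 units/hour


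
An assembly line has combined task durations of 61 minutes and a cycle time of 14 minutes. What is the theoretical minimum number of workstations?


Formula: N_min = ceil(Sum of Task Times / Cycle Time)
N_min = ceil(61 min / 14 min) = ceil(4.3571)
N_min = 5 stations

5


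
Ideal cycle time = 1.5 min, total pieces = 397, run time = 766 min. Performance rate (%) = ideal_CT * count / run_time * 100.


Formula: Performance = (Ideal CT * Total Count) / Run Time * 100
Ideal output time = 1.5 * 397 = 595.5 min
Performance = 595.5 / 766 * 100 = 77.7%

77.7%


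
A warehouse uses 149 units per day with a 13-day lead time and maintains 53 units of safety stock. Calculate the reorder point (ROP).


Formula: ROP = (Daily Demand * Lead Time) + Safety Stock
Demand during lead time = 149 * 13 = 1937 units
ROP = 1937 + 53 = 1990 units

1990 units


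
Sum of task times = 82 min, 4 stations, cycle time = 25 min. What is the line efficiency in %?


Formula: Efficiency = Sum of Task Times / (N_stations * CT) * 100
Total station capacity = 4 stations * 25 min = 100 min
Efficiency = 82 / 100 * 100 = 82.0%

82.0%


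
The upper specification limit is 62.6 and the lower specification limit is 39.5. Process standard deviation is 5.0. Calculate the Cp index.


Cp = (62.6 - 39.5) / (6 * 5.0)

0.77


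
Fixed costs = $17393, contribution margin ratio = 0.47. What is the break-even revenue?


Formula: BER = Fixed Costs / Contribution Margin Ratio
BER = $17393 / 0.47
BER = $37006.38 (to the nearest cent)

$37006.38


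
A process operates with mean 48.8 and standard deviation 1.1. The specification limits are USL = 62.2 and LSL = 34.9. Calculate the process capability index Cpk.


Cpu = (62.2 - 48.8) / (3 * 1.1) = 4.06
Cpl = (48.8 - 34.9) / (3 * 1.1) = 4.21
Cpk = min(4.06, 4.21) = 4.06

4.06


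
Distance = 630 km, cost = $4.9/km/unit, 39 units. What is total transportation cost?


TC = dist * cost * units = 630 * 4.9 * 39 = $120393.00

$120393.00


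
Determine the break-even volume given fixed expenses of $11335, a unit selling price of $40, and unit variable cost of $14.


Formula: BEQ = Fixed Costs / (Price - Variable Cost)
Contribution margin = $40 - $14 = $26/unit
BEQ = ceil($11335 / $26/unit) = ceil(435.96) = 436 units

436 units


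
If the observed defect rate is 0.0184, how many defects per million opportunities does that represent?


DPMO = defect_rate * 1000000 = 0.0184 * 1000000

18400


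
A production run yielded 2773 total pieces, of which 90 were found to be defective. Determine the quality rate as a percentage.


Formula: Quality Rate = Good Pieces / Total Pieces * 100
Good pieces = 2773 - 90 = 2683
QR = 2683 / 2773 * 100 = 96.8%

96.8%


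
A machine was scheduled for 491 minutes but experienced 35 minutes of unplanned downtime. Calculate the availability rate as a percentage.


Formula: Availability = (Planned Time - Downtime) / Planned Time * 100
Uptime = 491 - 35 = 456 min
Availability = 456 / 491 * 100 = 92.9%

92.9%


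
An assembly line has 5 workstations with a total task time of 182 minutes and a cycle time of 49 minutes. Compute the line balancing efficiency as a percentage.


Formula: Efficiency = Sum of Task Times / (N_stations * CT) * 100
Total station capacity = 5 stations * 49 min = 245 min
Efficiency = 182 / 245 * 100 = 74.3%

74.3%


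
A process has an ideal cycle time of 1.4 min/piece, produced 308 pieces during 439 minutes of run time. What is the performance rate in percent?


Formula: Performance = (Ideal CT * Total Count) / Run Time * 100
Ideal output time = 1.4 * 308 = 431.2 min
Performance = 431.2 / 439 * 100 = 98.2%

98.2%


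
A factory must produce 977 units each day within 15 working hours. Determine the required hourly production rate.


Formula: Production Rate = Daily Demand / Available Hours
Rate = 977 units/day / 15 hours/day
Rate = 65.1 units/hour

65.1 units/hour


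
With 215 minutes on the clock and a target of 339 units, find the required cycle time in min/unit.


Formula: CT = Available Time / Number of Units
CT = 215 min / 339 units
CT = 0.63 min/unit

0.63 min/unit


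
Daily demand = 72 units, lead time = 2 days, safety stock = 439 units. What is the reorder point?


Formula: ROP = (Daily Demand * Lead Time) + Safety Stock
Demand during lead time = 72 * 2 = 144 units
ROP = 144 + 439 = 583 units

583 units


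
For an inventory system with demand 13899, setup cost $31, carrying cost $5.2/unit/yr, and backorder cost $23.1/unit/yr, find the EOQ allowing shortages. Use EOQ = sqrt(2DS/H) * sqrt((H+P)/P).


Formula: EOQ* = sqrt(2DS/H) * sqrt((H+P)/P)
Base EOQ = sqrt(2*13899*31/5.2) = 407.09 units
Correction = sqrt((5.2+23.1)/23.1) = 1.10685
EOQ* = 407.09 * 1.10685 = 450.6 units

450.6 units


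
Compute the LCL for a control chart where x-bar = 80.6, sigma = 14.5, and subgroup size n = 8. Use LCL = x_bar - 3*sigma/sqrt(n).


LCL = 80.6 - 3 * 14.5 / sqrt(8)

65.22


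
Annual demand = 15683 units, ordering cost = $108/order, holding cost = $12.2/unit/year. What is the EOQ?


Formula: EOQ = sqrt(2 * D * S / H)
Numerator: 2 * 15683 * 108 = 3387528
2DS/H = 3387528 / 12.2 = 277666.2
EOQ = sqrt(277666.2) = 526.9 units

526.9 units


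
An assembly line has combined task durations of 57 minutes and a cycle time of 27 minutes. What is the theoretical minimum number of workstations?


Formula: N_min = ceil(Sum of Task Times / Cycle Time)
N_min = ceil(57 min / 27 min) = ceil(2.1111)
N_min = 3 stations

3


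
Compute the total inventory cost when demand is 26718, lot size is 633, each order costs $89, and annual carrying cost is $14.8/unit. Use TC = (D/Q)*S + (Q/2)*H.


TC = 26718/633 * 89 + 633/2 * 14.8

$8440.76


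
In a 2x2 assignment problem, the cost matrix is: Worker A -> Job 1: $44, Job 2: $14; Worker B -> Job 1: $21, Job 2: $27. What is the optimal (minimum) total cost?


Option 1: A->1 + B->2 = $44 + $27 = $71
Option 2: A->2 + B->1 = $14 + $21 = $35
Min cost = min($71, $35) = $35

$35


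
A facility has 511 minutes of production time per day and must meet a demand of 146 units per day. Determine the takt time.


Formula: Takt Time = Available Production Time / Customer Demand
Takt = 511 min/day / 146 units/day
Takt = 3.5 min/unit

3.5 min/unit


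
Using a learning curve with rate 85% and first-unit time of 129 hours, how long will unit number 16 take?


Formula: T_n = T_1 * (learning_rate)^(log2(n)) where learning_rate = rate/100
Doublings = log2(16) = 4
T_n = 129 * 0.85^4
T_n = 129 * 0.522 = 67.3 hours

67.3 hours


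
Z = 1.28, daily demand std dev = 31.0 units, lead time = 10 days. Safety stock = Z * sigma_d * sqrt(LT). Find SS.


Formula: SS = z * sigma_d * sqrt(LT)
sqrt(LT) = sqrt(10) = 3.1623
SS = 1.28 * 31.0 * 3.1623
SS = 125.5 units

125.5 units


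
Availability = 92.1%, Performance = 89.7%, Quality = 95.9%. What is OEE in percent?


Formula: OEE = Availability * Performance * Quality / 10000
A * P = 92.1% * 89.7% / 100 = 82.61%
OEE = 82.61% * 95.9% / 100 = 79.2%

79.2%


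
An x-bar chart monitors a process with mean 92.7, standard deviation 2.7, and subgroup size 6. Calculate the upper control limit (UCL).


UCL = 92.7 + 3 * 2.7 / sqrt(6)

96.01


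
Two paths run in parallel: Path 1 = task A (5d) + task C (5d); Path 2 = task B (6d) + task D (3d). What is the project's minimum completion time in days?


Path 1 = 5 + 5 = 10 days
Path 2 = 6 + 3 = 9 days
Duration = max(10, 9) = 10 days

10 days


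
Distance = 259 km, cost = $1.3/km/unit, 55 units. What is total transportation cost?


TC = dist * cost * units = 259 * 1.3 * 55 = $18518.50

$18518.50


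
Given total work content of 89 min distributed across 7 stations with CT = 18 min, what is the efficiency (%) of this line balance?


Formula: Efficiency = Sum of Task Times / (N_stations * CT) * 100
Total station capacity = 7 stations * 18 min = 126 min
Efficiency = 89 / 126 * 100 = 70.6%

70.6%


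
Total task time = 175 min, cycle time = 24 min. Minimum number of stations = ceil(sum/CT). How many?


Formula: N_min = ceil(Sum of Task Times / Cycle Time)
N_min = ceil(175 min / 24 min) = ceil(7.2917)
N_min = 8 stations

8


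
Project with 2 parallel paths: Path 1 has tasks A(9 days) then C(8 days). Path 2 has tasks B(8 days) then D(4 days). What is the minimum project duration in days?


Path 1 = 9 + 8 = 17 days
Path 2 = 8 + 4 = 12 days
Duration = max(17, 12) = 17 days

17 days


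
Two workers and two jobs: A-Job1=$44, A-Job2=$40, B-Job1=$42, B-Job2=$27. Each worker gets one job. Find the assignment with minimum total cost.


Option 1: A->1 + B->2 = $44 + $27 = $71
Option 2: A->2 + B->1 = $40 + $42 = $82
Min cost = min($71, $82) = $71

$71


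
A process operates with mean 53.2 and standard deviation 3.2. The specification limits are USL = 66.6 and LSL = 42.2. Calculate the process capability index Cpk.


Cpu = (66.6 - 53.2) / (3 * 3.2) = 1.4
Cpl = (53.2 - 42.2) / (3 * 3.2) = 1.15
Cpk = min(1.4, 1.15) = 1.15

1.15


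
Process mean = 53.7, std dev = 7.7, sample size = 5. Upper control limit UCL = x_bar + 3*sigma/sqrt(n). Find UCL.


UCL = 53.7 + 3 * 7.7 / sqrt(5)

64.03


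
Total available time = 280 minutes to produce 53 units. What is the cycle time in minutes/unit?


Formula: CT = Available Time / Number of Units
CT = 280 min / 53 units
CT = 5.28 min/unit

5.28 min/unit


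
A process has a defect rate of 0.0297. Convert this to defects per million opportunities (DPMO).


DPMO = defect_rate * 1000000 = 0.0297 * 1000000

29700


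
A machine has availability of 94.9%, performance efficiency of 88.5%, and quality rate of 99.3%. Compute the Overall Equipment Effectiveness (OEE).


Formula: OEE = Availability * Performance * Quality / 10000
A * P = 94.9% * 88.5% / 100 = 83.99%
OEE = 83.99% * 99.3% / 100 = 83.4%

83.4%


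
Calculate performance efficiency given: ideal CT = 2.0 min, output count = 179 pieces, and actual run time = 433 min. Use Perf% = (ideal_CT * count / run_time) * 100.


Formula: Performance = (Ideal CT * Total Count) / Run Time * 100
Ideal output time = 2.0 * 179 = 358.0 min
Performance = 358.0 / 433 * 100 = 82.7%

82.7%
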